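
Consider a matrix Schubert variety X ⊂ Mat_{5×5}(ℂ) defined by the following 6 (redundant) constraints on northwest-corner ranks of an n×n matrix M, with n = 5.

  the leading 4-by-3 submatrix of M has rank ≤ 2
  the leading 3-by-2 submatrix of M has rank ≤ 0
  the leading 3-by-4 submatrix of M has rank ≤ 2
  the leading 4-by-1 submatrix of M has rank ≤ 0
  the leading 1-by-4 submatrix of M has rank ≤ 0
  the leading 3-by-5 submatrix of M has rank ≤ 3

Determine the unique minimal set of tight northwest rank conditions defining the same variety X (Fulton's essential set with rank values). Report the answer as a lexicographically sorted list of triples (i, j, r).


Propagating the 6 rank bounds to every northwest block:

  0  0  0  0  1
  0  0  1  1  2
  0  0  1  2  3
  0  1  2  3  4
  1  2  3  4  5

so w = (5, 3, 4, 2, 1).

|D(w)|=9, |Ess(w)|=3:

[(1, 4, 0), (3, 2, 0), (4, 1, 0)]


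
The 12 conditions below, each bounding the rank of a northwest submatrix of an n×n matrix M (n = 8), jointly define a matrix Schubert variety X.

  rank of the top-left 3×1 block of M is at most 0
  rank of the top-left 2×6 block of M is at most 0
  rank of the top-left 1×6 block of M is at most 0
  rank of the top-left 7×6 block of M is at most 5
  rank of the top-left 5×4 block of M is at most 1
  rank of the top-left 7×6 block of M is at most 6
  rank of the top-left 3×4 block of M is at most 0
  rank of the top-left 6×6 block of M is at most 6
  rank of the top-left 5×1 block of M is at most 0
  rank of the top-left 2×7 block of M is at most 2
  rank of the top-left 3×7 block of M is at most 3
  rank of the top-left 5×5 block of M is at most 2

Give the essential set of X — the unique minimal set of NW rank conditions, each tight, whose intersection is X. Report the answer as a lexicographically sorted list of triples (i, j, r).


Propagating the 12 rank bounds to every northwest block:

  0 0 0 0 0 0 1 1
  0 0 0 0 0 0 1 2
  0 0 0 0 1 1 2 3
  0 1 1 1 2 2 3 4
  0 1 1 1 2 3 4 5
  1 2 2 2 3 4 5 6
  1 2 3 3 4 5 6 7
  1 2 3 4 5 6 7 8

giving w = (7, 8, 5, 2, 6, 1, 3, 4) via Δ²R.

|D(w)|=20, |Ess(w)|=4:

[(2, 6, 0), (3, 4, 0), (5, 1, 0), (5, 4, 1)]


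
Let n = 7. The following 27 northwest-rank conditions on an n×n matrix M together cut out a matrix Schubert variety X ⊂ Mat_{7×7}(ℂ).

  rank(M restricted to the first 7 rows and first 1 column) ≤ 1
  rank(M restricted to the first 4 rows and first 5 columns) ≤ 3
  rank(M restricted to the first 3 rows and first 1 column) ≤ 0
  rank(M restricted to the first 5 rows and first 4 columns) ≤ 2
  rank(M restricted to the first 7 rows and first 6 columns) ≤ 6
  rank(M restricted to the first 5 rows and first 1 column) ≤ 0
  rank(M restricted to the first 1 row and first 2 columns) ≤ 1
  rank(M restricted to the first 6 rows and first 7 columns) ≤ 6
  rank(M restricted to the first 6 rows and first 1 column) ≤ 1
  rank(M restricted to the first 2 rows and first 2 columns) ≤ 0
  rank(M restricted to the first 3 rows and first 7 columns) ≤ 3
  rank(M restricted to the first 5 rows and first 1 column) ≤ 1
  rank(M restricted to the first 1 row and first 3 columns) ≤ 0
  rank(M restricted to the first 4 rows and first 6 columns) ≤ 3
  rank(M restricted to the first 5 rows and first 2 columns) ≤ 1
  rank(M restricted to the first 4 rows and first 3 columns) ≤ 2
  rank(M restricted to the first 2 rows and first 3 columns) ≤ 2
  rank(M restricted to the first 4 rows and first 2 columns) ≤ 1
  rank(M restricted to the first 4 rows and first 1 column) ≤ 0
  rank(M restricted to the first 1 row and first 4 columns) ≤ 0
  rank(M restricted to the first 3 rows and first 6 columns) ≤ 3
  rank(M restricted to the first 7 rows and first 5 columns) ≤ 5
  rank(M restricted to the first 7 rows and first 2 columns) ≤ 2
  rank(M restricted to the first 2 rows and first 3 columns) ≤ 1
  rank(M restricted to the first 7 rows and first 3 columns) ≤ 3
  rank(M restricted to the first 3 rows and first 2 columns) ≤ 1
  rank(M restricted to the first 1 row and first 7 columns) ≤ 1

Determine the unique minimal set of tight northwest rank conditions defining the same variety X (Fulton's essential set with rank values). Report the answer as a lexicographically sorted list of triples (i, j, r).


Rank table r_w(7×7) implied by the 27 constraints:

  row 1: 0, 0, 0, 0, 1, 1, 1
  row 2: 0, 0, 1, 1, 2, 2, 2
  row 3: 0, 1, 2, 2, 3, 3, 3
  row 4: 0, 1, 2, 2, 3, 3, 4
  row 5: 0, 1, 2, 2, 3, 4, 5
  row 6: 1, 2, 3, 3, 4, 5, 6
  row 7: 1, 2, 3, 4, 5, 6, 7

reading off 1-entries of Δ²R: w = (5, 3, 2, 7, 6, 1, 4).

Fulton essential set (5 of the 12 Rothe cells):

[(1, 4, 0), (2, 2, 0), (4, 6, 3), (5, 1, 0), (5, 4, 2)]


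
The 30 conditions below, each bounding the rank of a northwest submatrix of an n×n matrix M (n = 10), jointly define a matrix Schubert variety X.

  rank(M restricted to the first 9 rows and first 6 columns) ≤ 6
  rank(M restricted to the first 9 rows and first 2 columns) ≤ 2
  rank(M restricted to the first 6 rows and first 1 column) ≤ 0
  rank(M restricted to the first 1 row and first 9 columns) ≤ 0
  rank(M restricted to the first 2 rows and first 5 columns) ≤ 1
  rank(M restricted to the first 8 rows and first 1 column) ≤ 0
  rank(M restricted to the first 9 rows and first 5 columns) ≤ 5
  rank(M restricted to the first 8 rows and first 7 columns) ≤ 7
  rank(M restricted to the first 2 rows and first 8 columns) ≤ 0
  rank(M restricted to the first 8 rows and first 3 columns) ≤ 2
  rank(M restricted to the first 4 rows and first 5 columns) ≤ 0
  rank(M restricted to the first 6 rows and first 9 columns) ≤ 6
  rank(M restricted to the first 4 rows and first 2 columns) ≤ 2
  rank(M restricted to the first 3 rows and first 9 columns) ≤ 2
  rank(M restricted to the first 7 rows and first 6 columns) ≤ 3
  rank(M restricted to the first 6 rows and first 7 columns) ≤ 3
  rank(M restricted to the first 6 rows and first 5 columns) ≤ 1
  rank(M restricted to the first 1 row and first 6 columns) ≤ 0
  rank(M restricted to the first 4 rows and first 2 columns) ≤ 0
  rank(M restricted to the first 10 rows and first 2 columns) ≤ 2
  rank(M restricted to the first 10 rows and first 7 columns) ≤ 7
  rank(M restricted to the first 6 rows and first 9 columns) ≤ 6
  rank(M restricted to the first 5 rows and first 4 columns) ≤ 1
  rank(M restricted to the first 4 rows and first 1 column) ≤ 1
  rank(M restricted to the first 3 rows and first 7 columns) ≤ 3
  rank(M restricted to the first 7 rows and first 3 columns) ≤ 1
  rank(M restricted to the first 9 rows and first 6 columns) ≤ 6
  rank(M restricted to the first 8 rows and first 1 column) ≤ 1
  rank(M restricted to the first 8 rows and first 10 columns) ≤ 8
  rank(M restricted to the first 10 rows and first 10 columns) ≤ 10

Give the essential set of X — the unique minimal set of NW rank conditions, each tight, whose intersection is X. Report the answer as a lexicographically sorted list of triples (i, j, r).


Reconstructing r_w from the 30 given conditions:

  R[1]: 0 0 0 0 0 0 0 0 0 1
  R[2]: 0 0 0 0 0 0 0 0 1 2
  R[3]: 0 0 0 0 0 1 1 1 2 3
  R[4]: 0 0 0 0 0 1 2 2 3 4
  R[5]: 0 1 1 1 1 2 3 3 4 5
  R[6]: 0 1 1 1 1 2 3 4 5 6
  R[7]: 0 1 1 2 2 3 4 5 6 7
  R[8]: 0 1 2 3 3 4 5 6 7 8
  R[9]: 1 2 3 4 4 5 6 7 8 9
  R[10]: 1 2 3 4 5 6 7 8 9 10

hence w(1..10) = (10, 9, 6, 7, 2, 8, 4, 3, 1, 5).

ℓ(w)=35; the 6 essential cells (i,j,r):

[(1, 9, 0), (2, 8, 0), (4, 5, 0), (6, 5, 1), (7, 3, 1), (8, 1, 0)]


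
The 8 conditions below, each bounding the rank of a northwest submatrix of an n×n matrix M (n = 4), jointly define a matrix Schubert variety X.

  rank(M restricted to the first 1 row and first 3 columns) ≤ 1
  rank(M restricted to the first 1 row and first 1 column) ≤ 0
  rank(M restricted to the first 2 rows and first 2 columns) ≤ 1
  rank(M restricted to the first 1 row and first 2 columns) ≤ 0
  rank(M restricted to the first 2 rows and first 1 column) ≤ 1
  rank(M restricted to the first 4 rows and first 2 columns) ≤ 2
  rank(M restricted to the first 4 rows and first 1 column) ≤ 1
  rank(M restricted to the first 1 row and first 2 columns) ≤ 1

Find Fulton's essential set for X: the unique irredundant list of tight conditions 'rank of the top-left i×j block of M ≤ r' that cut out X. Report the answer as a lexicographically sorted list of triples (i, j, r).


Rank table r_w(4×4) implied by the 8 constraints:

  0  0  1  1
  1  1  2  2
  1  2  3  3
  1  2  3  4

hence w(1..4) = (3, 1, 2, 4).

ℓ(w)=2; the 1 essential cell (i,j,r):

[(1, 2, 0)]


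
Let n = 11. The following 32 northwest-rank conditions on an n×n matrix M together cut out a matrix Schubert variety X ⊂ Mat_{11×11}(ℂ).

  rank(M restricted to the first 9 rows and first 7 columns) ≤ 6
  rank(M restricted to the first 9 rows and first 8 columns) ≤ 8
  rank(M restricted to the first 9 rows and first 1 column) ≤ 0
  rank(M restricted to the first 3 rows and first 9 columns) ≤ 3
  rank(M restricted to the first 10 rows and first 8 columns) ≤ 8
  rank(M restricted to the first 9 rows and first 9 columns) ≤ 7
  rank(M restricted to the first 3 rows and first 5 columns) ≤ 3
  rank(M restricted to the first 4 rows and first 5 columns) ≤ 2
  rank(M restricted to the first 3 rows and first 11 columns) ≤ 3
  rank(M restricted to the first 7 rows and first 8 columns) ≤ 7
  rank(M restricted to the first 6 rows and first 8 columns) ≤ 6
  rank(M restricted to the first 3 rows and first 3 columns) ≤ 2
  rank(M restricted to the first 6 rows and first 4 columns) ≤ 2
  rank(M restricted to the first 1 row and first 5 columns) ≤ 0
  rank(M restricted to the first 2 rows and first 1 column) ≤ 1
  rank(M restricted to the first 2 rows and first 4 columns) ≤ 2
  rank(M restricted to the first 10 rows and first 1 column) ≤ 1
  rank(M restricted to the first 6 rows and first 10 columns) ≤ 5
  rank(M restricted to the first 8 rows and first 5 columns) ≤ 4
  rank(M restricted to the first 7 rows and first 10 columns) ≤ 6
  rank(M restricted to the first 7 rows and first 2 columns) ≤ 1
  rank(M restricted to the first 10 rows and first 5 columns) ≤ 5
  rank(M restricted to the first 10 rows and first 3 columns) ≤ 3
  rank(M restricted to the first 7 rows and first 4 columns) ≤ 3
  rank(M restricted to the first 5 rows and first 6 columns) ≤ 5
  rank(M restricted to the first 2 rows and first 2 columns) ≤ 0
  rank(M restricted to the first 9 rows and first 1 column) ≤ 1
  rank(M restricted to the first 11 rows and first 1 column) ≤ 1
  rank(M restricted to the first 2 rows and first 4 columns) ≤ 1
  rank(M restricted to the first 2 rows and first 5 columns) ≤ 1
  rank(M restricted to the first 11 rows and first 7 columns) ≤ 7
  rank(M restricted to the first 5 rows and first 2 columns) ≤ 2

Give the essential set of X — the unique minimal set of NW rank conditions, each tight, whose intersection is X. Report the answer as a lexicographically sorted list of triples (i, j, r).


Recovering R(i,j) via the rank-extension bound from the 32 conditions:

  row 1: 0 | 0 | 0 | 0 | 0 | 1 | 1 | 1 | 1 | 1 | 1
  row 2: 0 | 0 | 1 | 1 | 1 | 2 | 2 | 2 | 2 | 2 | 2
  row 3: 0 | 1 | 2 | 2 | 2 | 3 | 3 | 3 | 3 | 3 | 3
  row 4: 0 | 1 | 2 | 2 | 2 | 3 | 4 | 4 | 4 | 4 | 4
  row 5: 0 | 1 | 2 | 2 | 3 | 4 | 5 | 5 | 5 | 5 | 5
  row 6: 0 | 1 | 2 | 2 | 3 | 4 | 5 | 5 | 5 | 5 | 6
  row 7: 0 | 1 | 2 | 3 | 4 | 5 | 6 | 6 | 6 | 6 | 7
  row 8: 0 | 1 | 2 | 3 | 4 | 5 | 6 | 7 | 7 | 7 | 8
  row 9: 0 | 1 | 2 | 3 | 4 | 5 | 6 | 7 | 7 | 8 | 9
  row 10: 1 | 2 | 3 | 4 | 5 | 6 | 7 | 8 | 8 | 9 | 10
  row 11: 1 | 2 | 3 | 4 | 5 | 6 | 7 | 8 | 9 | 10 | 11

hence w(1..11) = (6, 3, 2, 7, 5, 11, 4, 8, 10, 1, 9).

D(w) has 22 cells with 7 SE-corners; essential set:

[(1, 5, 0), (2, 2, 0), (4, 5, 2), (6, 4, 2), (6, 10, 5), (9, 1, 0), (9, 9, 7)]


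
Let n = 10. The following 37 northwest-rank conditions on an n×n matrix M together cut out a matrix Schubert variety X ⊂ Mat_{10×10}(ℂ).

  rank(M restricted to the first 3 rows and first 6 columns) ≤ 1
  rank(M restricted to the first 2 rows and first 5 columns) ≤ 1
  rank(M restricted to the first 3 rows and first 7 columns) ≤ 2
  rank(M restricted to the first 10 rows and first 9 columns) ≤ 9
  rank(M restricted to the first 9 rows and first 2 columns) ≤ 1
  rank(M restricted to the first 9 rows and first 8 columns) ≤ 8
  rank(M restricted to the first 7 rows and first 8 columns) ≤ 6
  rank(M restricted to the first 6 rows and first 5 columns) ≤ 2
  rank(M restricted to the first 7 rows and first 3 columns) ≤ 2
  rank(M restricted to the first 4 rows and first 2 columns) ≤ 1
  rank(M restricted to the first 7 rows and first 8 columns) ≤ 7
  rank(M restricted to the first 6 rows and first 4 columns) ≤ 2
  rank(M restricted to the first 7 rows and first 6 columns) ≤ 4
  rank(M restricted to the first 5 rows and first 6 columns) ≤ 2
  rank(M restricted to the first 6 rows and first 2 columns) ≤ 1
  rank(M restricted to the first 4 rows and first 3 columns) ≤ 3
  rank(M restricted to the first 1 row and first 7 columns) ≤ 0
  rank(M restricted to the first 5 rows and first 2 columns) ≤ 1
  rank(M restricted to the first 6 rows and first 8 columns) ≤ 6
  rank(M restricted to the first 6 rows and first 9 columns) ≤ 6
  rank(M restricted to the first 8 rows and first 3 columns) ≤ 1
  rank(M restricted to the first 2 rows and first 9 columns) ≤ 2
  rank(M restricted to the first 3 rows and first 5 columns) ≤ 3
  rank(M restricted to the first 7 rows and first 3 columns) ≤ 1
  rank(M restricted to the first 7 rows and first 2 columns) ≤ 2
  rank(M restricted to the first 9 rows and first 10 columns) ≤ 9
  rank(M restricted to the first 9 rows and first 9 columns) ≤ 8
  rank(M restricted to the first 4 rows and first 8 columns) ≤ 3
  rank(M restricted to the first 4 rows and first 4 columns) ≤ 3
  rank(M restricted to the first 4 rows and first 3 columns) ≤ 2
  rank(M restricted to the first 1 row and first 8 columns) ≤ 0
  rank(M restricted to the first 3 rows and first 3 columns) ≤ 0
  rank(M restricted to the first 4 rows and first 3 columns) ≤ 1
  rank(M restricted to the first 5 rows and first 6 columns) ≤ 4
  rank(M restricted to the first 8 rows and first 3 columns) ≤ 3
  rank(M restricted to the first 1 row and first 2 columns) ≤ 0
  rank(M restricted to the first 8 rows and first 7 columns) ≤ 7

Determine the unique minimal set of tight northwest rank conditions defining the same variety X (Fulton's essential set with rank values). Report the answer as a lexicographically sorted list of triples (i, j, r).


The tightest implied rank at each (i,j), from the 37 conditions:

  row 1: 0 | 0 | 0 | 0 | 0 | 0 | 0 | 0 | 1 | 1
  row 2: 0 | 0 | 0 | 1 | 1 | 1 | 1 | 1 | 2 | 2
  row 3: 0 | 0 | 0 | 1 | 1 | 1 | 2 | 2 | 3 | 3
  row 4: 1 | 1 | 1 | 2 | 2 | 2 | 3 | 3 | 4 | 4
  row 5: 1 | 1 | 1 | 2 | 2 | 2 | 3 | 4 | 5 | 5
  row 6: 1 | 1 | 1 | 2 | 2 | 3 | 4 | 5 | 6 | 6
  row 7: 1 | 1 | 1 | 2 | 3 | 4 | 5 | 6 | 7 | 7
  row 8: 1 | 1 | 1 | 2 | 3 | 4 | 5 | 6 | 7 | 8
  row 9: 1 | 1 | 2 | 3 | 4 | 5 | 6 | 7 | 8 | 9
  row 10: 1 | 2 | 3 | 4 | 5 | 6 | 7 | 8 | 9 | 10

second differences of R give the permutation w = (9, 4, 7, 1, 8, 6, 5, 10, 3, 2).

Fulton essential set (7 of the 28 Rothe cells):

[(1, 8, 0), (3, 3, 0), (3, 6, 1), (5, 6, 2), (6, 5, 2), (8, 3, 1), (9, 2, 1)]


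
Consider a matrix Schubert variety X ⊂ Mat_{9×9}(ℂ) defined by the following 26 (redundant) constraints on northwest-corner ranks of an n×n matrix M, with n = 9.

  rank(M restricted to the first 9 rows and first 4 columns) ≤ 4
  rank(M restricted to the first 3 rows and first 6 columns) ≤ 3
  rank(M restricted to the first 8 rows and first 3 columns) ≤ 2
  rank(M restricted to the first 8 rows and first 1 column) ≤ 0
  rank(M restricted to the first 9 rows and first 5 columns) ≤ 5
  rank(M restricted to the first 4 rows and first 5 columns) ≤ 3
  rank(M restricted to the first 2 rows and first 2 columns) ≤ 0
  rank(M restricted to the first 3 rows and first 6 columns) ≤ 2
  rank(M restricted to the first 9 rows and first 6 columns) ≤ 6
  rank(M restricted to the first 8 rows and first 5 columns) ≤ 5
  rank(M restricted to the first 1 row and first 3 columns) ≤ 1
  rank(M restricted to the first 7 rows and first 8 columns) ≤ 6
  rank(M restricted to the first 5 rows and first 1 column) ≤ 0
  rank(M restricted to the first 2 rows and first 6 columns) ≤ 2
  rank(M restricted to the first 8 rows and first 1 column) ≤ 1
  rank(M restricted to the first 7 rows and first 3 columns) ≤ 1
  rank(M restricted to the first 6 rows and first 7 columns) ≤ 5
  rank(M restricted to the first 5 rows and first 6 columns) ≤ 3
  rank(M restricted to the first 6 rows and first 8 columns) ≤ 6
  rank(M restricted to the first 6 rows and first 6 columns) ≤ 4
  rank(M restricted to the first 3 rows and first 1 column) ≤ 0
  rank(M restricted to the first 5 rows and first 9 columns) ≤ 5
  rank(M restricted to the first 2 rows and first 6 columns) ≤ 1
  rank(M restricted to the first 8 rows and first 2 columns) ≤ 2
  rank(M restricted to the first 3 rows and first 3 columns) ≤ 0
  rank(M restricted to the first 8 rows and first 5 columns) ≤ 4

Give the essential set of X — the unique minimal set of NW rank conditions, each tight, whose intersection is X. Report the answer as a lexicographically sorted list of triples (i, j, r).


The tightest implied rank at each (i,j), from the 26 conditions:

  0  0  0  1  1  1  1  1  1
  0  0  0  1  1  1  2  2  2
  0  0  0  1  2  2  3  3  3
  0  1  1  2  3  3  4  4  4
  0  1  1  2  3  3  4  5  5
  0  1  1  2  3  4  5  6  6
  0  1  1  2  3  4  5  6  7
  0  1  2  3  4  5  6  7  8
  1  2  3  4  5  6  7  8  9

hence w(1..9) = (4, 7, 5, 2, 8, 6, 9, 3, 1).

D(w) has 20 cells with 5 SE-corners; essential set:

[(2, 6, 1), (3, 3, 0), (5, 6, 3), (7, 3, 1), (8, 1, 0)]


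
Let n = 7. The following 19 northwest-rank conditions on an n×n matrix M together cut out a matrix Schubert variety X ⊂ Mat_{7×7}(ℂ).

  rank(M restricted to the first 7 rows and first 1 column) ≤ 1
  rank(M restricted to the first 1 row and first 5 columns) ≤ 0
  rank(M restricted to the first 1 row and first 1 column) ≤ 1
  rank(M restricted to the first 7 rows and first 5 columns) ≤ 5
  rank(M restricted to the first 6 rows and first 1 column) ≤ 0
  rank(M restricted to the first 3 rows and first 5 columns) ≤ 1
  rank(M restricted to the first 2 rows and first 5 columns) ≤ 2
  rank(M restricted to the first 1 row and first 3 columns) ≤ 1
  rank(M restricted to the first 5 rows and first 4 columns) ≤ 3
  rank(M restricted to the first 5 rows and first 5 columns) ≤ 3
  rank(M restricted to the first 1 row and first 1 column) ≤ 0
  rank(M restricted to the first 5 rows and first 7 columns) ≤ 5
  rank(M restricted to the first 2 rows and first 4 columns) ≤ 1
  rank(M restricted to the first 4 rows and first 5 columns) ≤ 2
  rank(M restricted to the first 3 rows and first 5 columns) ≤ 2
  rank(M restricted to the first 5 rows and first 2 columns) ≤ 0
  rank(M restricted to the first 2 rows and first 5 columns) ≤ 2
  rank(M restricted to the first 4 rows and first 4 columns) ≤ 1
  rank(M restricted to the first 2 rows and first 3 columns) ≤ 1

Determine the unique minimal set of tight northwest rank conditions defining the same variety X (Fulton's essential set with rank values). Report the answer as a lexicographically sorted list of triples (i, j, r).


The tightest implied rank at each (i,j), from the 19 conditions:

  i=1: 0, 0, 0, 0, 0, 1, 1
  i=2: 0, 0, 1, 1, 1, 2, 2
  i=3: 0, 0, 1, 1, 1, 2, 3
  i=4: 0, 0, 1, 1, 2, 3, 4
  i=5: 0, 0, 1, 2, 3, 4, 5
  i=6: 0, 1, 2, 3, 4, 5, 6
  i=7: 1, 2, 3, 4, 5, 6, 7

hence w(1..7) = (6, 3, 7, 5, 4, 2, 1).

D(w) has 17 cells with 5 SE-corners; essential set:

[(1, 5, 0), (3, 5, 1), (4, 4, 1), (5, 2, 0), (6, 1, 0)]


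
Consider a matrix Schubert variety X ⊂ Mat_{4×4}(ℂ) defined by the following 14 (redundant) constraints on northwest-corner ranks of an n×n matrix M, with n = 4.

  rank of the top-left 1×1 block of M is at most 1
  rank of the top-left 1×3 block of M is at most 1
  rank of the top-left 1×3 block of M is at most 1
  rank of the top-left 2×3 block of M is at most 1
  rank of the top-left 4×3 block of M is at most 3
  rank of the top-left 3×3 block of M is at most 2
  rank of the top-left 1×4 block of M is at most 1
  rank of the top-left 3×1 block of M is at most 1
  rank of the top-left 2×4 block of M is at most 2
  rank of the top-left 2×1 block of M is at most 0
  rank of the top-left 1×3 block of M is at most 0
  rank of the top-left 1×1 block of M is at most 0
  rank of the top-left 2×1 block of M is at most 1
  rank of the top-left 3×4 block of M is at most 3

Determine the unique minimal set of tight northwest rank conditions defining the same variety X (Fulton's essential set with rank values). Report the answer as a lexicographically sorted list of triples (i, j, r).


Recovering R(i,j) via the rank-extension bound from the 14 conditions:

  0 | 0 | 0 | 1
  0 | 1 | 1 | 2
  1 | 2 | 2 | 3
  1 | 2 | 3 | 4

giving w = (4, 2, 1, 3) via Δ²R.

Fulton essential set (2 of the 4 Rothe cells):

[(1, 3, 0), (2, 1, 0)]


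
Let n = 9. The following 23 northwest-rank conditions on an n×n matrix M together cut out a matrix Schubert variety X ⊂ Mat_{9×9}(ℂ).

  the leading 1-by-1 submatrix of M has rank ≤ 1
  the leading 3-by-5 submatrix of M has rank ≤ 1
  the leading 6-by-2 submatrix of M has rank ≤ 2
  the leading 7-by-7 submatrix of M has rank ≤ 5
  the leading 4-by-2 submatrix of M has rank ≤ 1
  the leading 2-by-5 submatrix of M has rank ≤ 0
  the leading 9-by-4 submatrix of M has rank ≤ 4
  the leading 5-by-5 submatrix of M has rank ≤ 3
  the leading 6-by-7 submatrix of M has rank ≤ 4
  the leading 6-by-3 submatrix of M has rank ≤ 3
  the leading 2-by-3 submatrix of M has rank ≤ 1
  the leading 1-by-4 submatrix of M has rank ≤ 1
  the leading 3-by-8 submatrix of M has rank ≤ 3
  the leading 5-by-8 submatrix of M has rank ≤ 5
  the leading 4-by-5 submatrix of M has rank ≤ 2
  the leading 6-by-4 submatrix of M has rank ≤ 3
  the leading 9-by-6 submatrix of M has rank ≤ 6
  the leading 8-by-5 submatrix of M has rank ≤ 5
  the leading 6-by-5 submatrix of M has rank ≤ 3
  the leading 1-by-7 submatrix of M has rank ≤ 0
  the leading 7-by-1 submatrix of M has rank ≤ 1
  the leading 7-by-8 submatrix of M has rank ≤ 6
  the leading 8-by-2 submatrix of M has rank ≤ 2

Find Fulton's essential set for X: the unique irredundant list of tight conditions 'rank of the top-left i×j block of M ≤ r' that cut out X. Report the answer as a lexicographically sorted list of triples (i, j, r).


Reconstructing r_w from the 23 given conditions:

  i=1: 0 | 0 | 0 | 0 | 0 | 0 | 0 | 1 | 1
  i=2: 0 | 0 | 0 | 0 | 0 | 1 | 1 | 2 | 2
  i=3: 1 | 1 | 1 | 1 | 1 | 2 | 2 | 3 | 3
  i=4: 1 | 1 | 2 | 2 | 2 | 3 | 3 | 4 | 4
  i=5: 1 | 2 | 3 | 3 | 3 | 4 | 4 | 5 | 5
  i=6: 1 | 2 | 3 | 3 | 3 | 4 | 4 | 5 | 6
  i=7: 1 | 2 | 3 | 4 | 4 | 5 | 5 | 6 | 7
  i=8: 1 | 2 | 3 | 4 | 5 | 6 | 6 | 7 | 8
  i=9: 1 | 2 | 3 | 4 | 5 | 6 | 7 | 8 | 9

giving w = (8, 6, 1, 3, 2, 9, 4, 5, 7) via Δ²R.

|D(w)|=16, |Ess(w)|=5:

[(1, 7, 0), (2, 5, 0), (4, 2, 1), (6, 5, 3), (6, 7, 4)]


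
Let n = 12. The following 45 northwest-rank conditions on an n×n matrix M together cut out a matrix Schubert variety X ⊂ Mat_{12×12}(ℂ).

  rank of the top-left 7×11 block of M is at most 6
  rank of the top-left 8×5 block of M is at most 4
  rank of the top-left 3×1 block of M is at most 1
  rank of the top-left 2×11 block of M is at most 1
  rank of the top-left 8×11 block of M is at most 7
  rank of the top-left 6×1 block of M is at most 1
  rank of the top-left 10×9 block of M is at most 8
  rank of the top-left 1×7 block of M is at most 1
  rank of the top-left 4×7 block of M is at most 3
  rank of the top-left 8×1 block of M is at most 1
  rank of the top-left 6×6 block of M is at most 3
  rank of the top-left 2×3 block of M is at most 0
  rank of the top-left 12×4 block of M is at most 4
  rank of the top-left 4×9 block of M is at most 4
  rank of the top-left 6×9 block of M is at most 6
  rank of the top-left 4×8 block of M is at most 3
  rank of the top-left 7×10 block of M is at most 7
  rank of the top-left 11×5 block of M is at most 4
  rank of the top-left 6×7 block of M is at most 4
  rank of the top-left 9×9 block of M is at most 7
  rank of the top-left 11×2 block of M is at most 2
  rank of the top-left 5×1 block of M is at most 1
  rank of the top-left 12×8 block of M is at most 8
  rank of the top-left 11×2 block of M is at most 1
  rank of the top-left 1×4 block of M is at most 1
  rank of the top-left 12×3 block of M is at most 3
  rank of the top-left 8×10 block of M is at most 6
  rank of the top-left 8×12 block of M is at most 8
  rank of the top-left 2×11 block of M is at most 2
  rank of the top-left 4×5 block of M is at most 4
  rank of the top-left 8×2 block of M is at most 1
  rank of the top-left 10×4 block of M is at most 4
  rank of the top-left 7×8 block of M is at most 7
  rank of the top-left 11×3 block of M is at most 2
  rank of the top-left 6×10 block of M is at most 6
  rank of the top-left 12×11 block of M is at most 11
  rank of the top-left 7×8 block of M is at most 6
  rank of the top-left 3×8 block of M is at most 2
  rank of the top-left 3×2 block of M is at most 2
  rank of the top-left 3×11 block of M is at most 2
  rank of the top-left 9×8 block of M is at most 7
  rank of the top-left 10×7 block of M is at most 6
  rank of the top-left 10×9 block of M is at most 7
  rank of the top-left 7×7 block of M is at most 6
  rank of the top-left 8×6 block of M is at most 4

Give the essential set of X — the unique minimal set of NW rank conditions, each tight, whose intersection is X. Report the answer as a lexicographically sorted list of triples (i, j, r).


Propagating the 45 rank bounds to every northwest block:

  row 1: 0  0  0  1  1  1  1  1  1  1  1  1
  row 2: 0  0  0  1  1  1  1  1  1  1  1  2
  row 3: 1  1  1  2  2  2  2  2  2  2  2  3
  row 4: 1  1  2  3  3  3  3  3  3  3  3  4
  row 5: 1  1  2  3  3  3  4  4  4  4  4  5
  row 6: 1  1  2  3  3  3  4  5  5  5  5  6
  row 7: 1  1  2  3  4  4  5  6  6  6  6  7
  row 8: 1  1  2  3  4  4  5  6  6  6  7  8
  row 9: 1  1  2  3  4  5  6  7  7  7  8  9
  row 10: 1  1  2  3  4  5  6  7  7  8  9  10
  row 11: 1  1  2  3  4  5  6  7  8  9  10  11
  row 12: 1  2  3  4  5  6  7  8  9  10  11  12

hence w(1..12) = (4, 12, 1, 3, 7, 8, 5, 11, 6, 10, 9, 2).

|D(w)|=29, |Ess(w)|=7:

[(2, 3, 0), (2, 11, 1), (6, 6, 3), (8, 6, 4), (8, 10, 6), (10, 9, 7), (11, 2, 1)]


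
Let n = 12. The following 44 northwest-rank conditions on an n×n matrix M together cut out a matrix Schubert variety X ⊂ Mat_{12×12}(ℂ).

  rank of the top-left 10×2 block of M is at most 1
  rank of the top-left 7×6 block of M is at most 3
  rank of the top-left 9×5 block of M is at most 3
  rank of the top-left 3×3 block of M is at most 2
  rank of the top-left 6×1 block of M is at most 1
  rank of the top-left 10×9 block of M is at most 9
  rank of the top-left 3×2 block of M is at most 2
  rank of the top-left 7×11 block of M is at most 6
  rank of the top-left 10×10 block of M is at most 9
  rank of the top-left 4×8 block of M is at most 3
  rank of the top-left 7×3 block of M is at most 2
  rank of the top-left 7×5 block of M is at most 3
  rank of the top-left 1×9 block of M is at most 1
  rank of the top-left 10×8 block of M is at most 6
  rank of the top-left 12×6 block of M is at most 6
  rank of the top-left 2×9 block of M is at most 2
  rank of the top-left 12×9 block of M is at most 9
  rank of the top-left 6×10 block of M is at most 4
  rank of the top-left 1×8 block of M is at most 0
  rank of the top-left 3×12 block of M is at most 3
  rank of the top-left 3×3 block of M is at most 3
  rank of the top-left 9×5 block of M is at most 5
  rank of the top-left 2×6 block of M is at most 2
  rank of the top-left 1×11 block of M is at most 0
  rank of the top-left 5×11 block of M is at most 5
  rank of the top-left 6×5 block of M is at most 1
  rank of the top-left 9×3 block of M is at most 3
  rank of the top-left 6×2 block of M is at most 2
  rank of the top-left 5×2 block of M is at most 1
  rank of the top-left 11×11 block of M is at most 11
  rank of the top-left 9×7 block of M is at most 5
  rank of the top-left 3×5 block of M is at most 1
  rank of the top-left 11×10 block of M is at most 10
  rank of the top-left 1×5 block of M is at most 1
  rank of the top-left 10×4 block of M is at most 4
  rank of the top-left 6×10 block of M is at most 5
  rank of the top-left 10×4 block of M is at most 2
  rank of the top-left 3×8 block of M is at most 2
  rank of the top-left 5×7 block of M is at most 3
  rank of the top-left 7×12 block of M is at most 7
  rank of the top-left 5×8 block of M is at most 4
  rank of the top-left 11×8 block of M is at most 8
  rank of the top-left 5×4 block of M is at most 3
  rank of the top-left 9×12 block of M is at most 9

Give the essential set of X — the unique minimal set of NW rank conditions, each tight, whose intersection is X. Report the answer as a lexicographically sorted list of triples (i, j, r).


Propagating the 44 rank bounds to every northwest block:

  0 0 0 0 0 0 0 0 0 0 0 1
  1 1 1 1 1 1 1 1 1 1 1 2
  1 1 1 1 1 2 2 2 2 2 2 3
  1 1 1 1 1 2 3 3 3 3 3 4
  1 1 1 1 1 2 3 4 4 4 4 5
  1 1 1 1 1 2 3 4 4 4 5 6
  1 1 2 2 2 3 4 5 5 5 6 7
  1 1 2 2 3 4 5 6 6 6 7 8
  1 1 2 2 3 4 5 6 7 7 8 9
  1 1 2 2 3 4 5 6 7 8 9 10
  1 2 3 3 4 5 6 7 8 9 10 11
  1 2 3 4 5 6 7 8 9 10 11 12

hence w(1..12) = (12, 1, 6, 7, 8, 11, 3, 5, 9, 10, 2, 4).

Rothe diagram D(w) (36 cells), 5 SE-corners (essential conditions):

[(1, 11, 0), (6, 5, 1), (6, 10, 4), (10, 2, 1), (10, 4, 2)]


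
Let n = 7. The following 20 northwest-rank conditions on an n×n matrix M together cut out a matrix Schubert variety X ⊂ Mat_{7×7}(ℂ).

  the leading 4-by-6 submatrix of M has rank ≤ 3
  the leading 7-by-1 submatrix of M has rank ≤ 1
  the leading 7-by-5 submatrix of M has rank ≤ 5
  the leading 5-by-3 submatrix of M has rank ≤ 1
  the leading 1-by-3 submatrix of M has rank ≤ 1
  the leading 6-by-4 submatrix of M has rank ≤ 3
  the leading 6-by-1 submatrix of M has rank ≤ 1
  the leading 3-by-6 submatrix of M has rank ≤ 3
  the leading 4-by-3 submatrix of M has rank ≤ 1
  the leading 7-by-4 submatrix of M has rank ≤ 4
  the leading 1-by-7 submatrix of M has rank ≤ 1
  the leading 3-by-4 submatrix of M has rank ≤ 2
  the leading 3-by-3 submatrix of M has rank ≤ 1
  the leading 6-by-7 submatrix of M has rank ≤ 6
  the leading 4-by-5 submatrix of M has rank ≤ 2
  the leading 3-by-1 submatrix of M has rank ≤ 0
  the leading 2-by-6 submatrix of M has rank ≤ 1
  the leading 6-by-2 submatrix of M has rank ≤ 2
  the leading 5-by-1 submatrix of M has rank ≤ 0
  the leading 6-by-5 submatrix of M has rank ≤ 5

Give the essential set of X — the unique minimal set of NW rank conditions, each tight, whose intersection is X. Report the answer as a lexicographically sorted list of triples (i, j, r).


Computing R[i][j] = min implied NW-rank bound (n=7, 20 conditions):

  i=1: 0 | 1 | 1 | 1 | 1 | 1 | 1
  i=2: 0 | 1 | 1 | 1 | 1 | 1 | 2
  i=3: 0 | 1 | 1 | 2 | 2 | 2 | 3
  i=4: 0 | 1 | 1 | 2 | 2 | 3 | 4
  i=5: 0 | 1 | 1 | 2 | 3 | 4 | 5
  i=6: 1 | 2 | 2 | 3 | 4 | 5 | 6
  i=7: 1 | 2 | 3 | 4 | 5 | 6 | 7

so w = (2, 7, 4, 6, 5, 1, 3).

|D(w)|=13, |Ess(w)|=4:

[(2, 6, 1), (4, 5, 2), (5, 1, 0), (5, 3, 1)]


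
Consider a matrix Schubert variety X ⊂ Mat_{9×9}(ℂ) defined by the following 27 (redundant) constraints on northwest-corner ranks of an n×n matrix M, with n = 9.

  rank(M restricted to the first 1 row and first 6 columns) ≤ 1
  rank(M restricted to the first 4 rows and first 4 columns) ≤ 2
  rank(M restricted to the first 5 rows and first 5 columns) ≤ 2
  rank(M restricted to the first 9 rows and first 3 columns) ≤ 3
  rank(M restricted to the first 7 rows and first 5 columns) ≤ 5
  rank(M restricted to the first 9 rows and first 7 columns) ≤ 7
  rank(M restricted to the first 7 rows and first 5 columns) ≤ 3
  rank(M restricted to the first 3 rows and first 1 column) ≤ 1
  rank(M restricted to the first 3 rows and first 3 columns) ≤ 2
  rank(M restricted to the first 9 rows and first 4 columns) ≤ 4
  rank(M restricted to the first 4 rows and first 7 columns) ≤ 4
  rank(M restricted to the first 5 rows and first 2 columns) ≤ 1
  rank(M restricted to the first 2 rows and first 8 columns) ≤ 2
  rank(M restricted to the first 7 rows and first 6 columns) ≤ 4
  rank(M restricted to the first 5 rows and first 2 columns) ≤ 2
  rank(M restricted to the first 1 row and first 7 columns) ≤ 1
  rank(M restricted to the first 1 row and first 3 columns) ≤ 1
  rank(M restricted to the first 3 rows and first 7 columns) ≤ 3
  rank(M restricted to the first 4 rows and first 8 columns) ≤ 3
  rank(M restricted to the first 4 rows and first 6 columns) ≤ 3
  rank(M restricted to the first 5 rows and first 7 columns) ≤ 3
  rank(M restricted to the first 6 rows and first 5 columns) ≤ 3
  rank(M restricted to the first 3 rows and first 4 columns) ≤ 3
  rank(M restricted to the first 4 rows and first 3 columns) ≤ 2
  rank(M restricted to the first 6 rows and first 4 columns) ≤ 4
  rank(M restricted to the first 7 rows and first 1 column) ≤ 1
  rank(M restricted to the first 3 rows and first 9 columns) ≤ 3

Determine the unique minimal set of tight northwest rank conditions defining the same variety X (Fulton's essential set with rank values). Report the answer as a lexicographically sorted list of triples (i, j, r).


Recovering R(i,j) via the rank-extension bound from the 27 conditions:

  1 1 1 1 1 1 1 1 1
  1 1 2 2 2 2 2 2 2
  1 1 2 2 2 3 3 3 3
  1 1 2 2 2 3 3 3 4
  1 1 2 2 2 3 3 4 5
  1 2 3 3 3 4 4 5 6
  1 2 3 3 3 4 5 6 7
  1 2 3 4 4 5 6 7 8
  1 2 3 4 5 6 7 8 9

reading off 1-entries of Δ²R: w = (1, 3, 6, 9, 8, 2, 7, 4, 5).

5 SE-corners of the 15-cell Rothe diagram give Ess(w):

[(4, 8, 3), (5, 2, 1), (5, 5, 2), (5, 7, 3), (7, 5, 3)]


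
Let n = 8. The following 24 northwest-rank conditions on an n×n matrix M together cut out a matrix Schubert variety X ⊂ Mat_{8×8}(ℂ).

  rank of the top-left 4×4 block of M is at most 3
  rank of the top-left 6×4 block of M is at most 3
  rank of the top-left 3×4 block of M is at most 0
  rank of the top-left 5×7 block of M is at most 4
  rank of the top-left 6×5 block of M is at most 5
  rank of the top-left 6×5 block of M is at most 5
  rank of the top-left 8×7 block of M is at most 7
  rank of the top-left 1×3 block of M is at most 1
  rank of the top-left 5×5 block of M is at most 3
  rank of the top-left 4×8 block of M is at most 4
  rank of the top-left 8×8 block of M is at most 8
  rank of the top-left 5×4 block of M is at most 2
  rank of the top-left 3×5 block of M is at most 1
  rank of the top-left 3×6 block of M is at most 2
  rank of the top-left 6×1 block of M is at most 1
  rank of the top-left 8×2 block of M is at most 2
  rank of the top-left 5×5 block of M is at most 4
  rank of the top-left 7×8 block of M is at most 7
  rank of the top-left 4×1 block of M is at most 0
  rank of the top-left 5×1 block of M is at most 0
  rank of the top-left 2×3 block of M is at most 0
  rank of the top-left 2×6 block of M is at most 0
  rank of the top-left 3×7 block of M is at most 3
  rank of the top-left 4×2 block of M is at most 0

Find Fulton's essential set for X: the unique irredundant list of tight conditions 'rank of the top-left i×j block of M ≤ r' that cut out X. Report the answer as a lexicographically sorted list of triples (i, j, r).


Rank table r_w(8×8) implied by the 24 constraints:

  0, 0, 0, 0, 0, 0, 1, 1
  0, 0, 0, 0, 0, 0, 1, 2
  0, 0, 0, 0, 1, 1, 2, 3
  0, 0, 1, 1, 2, 2, 3, 4
  0, 1, 2, 2, 3, 3, 4, 5
  1, 2, 3, 3, 4, 4, 5, 6
  1, 2, 3, 4, 5, 5, 6, 7
  1, 2, 3, 4, 5, 6, 7, 8

second differences of R give the permutation w = (7, 8, 5, 3, 2, 1, 4, 6).

D(w) has 19 cells with 4 SE-corners; essential set:

[(2, 6, 0), (3, 4, 0), (4, 2, 0), (5, 1, 0)]


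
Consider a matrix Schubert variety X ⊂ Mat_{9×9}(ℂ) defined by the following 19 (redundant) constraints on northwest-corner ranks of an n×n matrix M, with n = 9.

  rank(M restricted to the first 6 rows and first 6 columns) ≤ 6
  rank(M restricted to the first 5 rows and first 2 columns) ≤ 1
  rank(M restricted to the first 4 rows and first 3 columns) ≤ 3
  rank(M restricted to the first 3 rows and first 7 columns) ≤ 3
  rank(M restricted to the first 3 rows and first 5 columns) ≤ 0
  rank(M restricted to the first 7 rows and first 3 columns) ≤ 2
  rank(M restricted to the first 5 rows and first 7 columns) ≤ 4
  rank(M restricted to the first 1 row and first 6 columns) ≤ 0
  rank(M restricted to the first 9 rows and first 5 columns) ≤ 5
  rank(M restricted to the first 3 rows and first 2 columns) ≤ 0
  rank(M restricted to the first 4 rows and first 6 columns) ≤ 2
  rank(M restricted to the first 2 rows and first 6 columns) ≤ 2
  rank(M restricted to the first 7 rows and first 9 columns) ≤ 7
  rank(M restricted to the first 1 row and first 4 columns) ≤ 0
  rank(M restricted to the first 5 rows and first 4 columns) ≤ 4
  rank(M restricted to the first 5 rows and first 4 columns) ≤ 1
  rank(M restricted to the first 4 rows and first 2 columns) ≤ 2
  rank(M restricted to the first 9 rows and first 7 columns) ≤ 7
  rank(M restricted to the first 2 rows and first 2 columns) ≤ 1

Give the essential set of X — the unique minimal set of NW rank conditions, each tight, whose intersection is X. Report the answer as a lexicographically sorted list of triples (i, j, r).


The tightest implied rank at each (i,j), from the 19 conditions:

  0  0  0  0  0  0  1  1  1
  0  0  0  0  0  1  2  2  2
  0  0  0  0  0  1  2  3  3
  1  1  1  1  1  2  3  4  4
  1  1  1  1  2  3  4  5  5
  1  2  2  2  3  4  5  6  6
  1  2  2  3  4  5  6  7  7
  1  2  3  4  5  6  7  8  8
  1  2  3  4  5  6  7  8  9

so w = (7, 6, 8, 1, 5, 2, 4, 3, 9).

D(w) has 20 cells with 4 SE-corners; essential set:

[(1, 6, 0), (3, 5, 0), (5, 4, 1), (7, 3, 2)]


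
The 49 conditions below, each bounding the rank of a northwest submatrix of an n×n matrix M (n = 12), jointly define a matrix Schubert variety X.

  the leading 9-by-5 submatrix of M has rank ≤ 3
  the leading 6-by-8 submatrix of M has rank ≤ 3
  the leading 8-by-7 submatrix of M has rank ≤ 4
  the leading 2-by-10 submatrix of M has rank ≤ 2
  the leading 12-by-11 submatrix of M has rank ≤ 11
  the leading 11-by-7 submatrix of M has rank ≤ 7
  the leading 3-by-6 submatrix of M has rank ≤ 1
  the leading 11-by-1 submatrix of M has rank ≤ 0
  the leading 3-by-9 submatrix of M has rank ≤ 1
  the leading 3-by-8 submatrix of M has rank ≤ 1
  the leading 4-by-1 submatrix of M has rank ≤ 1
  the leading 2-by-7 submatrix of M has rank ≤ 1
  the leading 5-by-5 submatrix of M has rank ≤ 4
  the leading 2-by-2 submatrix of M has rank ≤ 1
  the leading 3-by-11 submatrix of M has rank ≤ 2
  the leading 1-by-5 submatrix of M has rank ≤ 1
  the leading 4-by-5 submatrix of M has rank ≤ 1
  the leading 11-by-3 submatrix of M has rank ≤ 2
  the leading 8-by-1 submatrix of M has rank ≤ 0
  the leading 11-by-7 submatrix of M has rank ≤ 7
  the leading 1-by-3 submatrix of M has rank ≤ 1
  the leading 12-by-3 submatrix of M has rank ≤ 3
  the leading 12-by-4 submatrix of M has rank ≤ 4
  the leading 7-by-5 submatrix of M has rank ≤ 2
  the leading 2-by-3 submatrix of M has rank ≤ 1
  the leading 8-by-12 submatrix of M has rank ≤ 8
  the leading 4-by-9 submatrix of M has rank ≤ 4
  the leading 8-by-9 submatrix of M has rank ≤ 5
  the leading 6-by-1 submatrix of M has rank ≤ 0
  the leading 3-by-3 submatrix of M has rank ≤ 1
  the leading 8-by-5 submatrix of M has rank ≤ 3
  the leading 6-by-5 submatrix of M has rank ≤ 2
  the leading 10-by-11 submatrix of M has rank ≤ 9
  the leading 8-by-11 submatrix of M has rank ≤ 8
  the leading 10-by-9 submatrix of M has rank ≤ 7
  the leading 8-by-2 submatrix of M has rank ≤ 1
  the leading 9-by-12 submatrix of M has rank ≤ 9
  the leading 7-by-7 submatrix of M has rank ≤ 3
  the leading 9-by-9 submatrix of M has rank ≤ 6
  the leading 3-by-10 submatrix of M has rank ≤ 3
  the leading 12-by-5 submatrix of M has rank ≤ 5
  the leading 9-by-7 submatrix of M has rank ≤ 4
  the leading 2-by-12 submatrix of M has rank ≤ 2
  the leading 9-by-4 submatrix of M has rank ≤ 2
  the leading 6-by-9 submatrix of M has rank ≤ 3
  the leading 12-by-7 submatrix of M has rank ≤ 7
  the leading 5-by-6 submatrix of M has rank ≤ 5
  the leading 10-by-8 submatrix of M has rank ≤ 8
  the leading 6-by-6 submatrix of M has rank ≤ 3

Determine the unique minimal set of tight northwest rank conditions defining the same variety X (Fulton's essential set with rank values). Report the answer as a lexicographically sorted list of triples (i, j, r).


Reconstructing r_w from the 49 given conditions:

  row 1: 0  1  1  1  1  1  1  1  1  1  1  1
  row 2: 0  1  1  1  1  1  1  1  1  2  2  2
  row 3: 0  1  1  1  1  1  1  1  1  2  2  3
  row 4: 0  1  1  1  1  2  2  2  2  3  3  4
  row 5: 0  1  2  2  2  3  3  3  3  4  4  5
  row 6: 0  1  2  2  2  3  3  3  3  4  5  6
  row 7: 0  1  2  2  2  3  3  4  4  5  6  7
  row 8: 0  1  2  2  3  4  4  5  5  6  7  8
  row 9: 0  1  2  2  3  4  4  5  6  7  8  9
  row 10: 0  1  2  3  4  5  5  6  7  8  9  10
  row 11: 0  1  2  3  4  5  6  7  8  9  10  11
  row 12: 1  2  3  4  5  6  7  8  9  10  11  12

the unique w with this rank table is (2, 10, 12, 6, 3, 11, 8, 5, 9, 4, 7, 1).

Fulton essential set (9 of the 40 Rothe cells):

[(3, 9, 1), (3, 11, 2), (4, 5, 1), (6, 9, 3), (7, 5, 2), (7, 7, 3), (9, 4, 2), (9, 7, 4), (11, 1, 0)]
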